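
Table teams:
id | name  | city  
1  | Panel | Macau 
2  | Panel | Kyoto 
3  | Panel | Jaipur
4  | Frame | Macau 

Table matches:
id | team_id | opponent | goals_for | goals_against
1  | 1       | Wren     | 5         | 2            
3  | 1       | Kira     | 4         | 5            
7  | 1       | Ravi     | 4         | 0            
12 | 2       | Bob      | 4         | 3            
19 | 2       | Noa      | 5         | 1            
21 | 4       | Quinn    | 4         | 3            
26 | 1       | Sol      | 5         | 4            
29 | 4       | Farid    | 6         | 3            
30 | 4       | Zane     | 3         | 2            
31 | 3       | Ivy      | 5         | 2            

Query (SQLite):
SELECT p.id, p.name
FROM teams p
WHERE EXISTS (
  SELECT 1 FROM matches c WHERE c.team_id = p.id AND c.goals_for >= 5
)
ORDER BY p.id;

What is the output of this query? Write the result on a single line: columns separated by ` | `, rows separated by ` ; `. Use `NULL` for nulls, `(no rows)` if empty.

1 | Panel ; 2 | Panel ; 3 | Panel ; 4 | Frame

For each teams row, check whether any matches with matching team_id has goals_for >= 5.
Keep rows where that is true.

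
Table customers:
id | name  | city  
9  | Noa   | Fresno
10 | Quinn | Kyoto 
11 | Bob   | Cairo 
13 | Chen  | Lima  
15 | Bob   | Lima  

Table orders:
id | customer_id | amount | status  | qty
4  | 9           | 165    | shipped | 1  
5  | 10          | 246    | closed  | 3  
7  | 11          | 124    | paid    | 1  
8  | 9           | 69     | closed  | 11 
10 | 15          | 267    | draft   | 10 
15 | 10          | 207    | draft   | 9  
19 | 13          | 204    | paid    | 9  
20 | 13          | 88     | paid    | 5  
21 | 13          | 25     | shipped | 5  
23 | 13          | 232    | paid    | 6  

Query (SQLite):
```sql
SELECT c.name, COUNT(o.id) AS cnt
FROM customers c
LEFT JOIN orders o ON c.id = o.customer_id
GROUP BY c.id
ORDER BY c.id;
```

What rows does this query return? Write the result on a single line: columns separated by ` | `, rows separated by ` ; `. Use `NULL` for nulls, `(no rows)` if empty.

Noa | 2 ; Quinn | 2 ; Bob | 1 ; Chen | 4 ; Bob | 1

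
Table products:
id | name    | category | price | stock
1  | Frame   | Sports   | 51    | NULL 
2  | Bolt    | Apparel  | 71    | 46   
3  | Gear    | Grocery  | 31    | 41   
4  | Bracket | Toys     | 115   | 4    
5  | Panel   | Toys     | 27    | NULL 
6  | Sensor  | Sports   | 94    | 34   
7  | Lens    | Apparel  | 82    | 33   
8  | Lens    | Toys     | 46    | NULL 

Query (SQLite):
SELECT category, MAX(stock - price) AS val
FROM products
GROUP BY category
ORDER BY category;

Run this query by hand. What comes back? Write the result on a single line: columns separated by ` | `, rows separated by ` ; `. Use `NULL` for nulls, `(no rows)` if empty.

Apparel | -25 ; Grocery | 10 ; Sports | -60 ; Toys | -111

For each row compute stock - price.
Group by category; take MAX of the expression per group.
  Apparel: ids {2, 7} → MAX(stock - price)=-25
  Grocery: ids {3} → MAX(stock - price)=10
  Sports: ids {1, 6} → MAX(stock - price)=-60
  Toys: ids {4, 5, 8} → MAX(stock - price)=-111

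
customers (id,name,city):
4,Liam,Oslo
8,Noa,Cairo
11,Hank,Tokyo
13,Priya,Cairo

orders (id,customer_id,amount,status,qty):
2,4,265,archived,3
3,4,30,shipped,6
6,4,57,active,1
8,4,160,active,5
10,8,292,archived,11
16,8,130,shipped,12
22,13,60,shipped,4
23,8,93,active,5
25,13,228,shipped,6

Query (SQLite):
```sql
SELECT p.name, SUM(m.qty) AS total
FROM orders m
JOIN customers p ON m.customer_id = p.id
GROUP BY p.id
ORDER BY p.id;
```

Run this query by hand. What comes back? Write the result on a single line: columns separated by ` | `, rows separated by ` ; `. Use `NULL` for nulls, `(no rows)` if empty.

Liam | 15 ; Noa | 28 ; Priya | 10

Join each orders row to its customers via customer_id.
Group joined rows by customers.id; compute SUM(m.qty) per group.
  4: ids {2, 3, 6, 8} → SUM(m.qty)=15
  8: ids {10, 16, 23} → SUM(m.qty)=28
  13: ids {22, 25} → SUM(m.qty)=10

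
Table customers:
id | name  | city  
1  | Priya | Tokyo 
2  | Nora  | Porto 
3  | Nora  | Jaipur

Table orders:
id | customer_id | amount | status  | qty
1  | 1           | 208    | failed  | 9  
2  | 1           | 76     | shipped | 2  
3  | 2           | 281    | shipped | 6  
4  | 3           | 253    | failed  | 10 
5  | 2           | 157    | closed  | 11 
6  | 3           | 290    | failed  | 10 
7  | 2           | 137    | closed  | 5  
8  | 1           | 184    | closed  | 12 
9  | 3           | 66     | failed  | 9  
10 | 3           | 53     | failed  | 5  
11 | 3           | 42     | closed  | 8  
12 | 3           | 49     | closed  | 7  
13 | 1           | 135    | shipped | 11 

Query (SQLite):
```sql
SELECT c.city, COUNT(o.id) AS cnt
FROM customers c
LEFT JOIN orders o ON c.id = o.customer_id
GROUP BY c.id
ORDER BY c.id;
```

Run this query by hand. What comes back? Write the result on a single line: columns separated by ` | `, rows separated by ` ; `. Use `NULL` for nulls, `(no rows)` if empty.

Tokyo | 4 ; Porto | 3 ; Jaipur | 6

LEFT JOIN keeps every customers row; unmatched ones get NULL for orders columns.
Group by customers.id and compute COUNT(o.id). COUNT(col) of an all-NULL group is 0.
  1: ids {1, 2, 8, 13} → COUNT(o.id)=4
  2: ids {3, 5, 7} → COUNT(o.id)=3
  3: ids {4, 6, 9, 10, 11, 12} → COUNT(o.id)=6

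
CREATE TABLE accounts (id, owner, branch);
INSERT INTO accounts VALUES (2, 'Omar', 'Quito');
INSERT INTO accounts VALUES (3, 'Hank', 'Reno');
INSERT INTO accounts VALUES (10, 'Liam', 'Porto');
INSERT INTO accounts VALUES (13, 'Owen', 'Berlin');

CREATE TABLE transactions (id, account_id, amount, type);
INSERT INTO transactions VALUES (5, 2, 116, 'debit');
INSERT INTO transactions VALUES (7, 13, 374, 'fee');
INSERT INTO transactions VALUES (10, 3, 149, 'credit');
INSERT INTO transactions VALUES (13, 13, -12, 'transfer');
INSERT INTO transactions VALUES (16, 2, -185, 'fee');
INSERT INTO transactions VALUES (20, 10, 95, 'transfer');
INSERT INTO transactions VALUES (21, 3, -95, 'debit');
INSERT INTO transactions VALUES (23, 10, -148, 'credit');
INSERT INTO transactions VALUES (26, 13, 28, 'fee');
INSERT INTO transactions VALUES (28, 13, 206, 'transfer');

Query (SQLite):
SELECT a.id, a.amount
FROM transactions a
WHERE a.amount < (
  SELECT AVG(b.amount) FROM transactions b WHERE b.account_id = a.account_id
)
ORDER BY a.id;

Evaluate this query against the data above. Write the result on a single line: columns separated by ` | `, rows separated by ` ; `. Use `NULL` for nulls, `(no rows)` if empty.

For each transactions row a, compute AVG(amount) over rows sharing a.account_id.
Keep row a if a.amount < that per-group AVG.
  account_id=2: AVG(amount) = -34.5
  account_id=3: AVG(amount) = 27.0
  account_id=10: AVG(amount) = -26.5
  account_id=13: AVG(amount) = 149.0

13 | -12 ; 16 | -185 ; 21 | -95 ; 23 | -148 ; 26 | 28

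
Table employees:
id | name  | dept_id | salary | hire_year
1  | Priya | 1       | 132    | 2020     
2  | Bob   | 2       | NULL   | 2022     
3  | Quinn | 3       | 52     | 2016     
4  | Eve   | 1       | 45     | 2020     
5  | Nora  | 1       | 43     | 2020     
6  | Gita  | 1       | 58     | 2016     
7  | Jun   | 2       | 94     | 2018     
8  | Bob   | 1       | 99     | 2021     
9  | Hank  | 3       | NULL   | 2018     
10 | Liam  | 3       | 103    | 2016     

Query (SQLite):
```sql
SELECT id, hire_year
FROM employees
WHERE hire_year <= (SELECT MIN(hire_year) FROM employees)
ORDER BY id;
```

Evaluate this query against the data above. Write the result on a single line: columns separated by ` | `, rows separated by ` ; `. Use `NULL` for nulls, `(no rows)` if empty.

3 | 2016 ; 6 | 2016 ; 10 | 2016

Scalar subquery: MIN(hire_year) over all employees rows = 2016.
Keep rows where hire_year <= that value.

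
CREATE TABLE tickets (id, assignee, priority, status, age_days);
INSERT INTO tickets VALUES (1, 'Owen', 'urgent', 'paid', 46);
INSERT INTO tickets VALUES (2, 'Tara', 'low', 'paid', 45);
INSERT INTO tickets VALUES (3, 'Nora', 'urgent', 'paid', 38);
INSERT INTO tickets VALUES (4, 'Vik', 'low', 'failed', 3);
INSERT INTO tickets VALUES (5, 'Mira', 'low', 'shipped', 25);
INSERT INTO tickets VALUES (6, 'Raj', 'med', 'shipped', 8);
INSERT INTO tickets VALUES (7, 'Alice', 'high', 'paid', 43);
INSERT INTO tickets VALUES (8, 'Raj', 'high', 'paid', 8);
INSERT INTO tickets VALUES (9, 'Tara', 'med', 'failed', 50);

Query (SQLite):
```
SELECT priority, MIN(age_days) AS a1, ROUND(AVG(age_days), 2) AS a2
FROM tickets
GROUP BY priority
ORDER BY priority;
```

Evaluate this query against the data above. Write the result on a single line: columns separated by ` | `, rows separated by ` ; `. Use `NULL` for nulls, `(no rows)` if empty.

high | 8 | 25.5 ; low | 3 | 24.33 ; med | 8 | 29 ; urgent | 38 | 42

Group tickets by priority.
Per group compute: MIN(age_days), ROUND(AVG(age_days), 2).
  high: ids {7, 8} → MIN(age_days)=8, ROUND(AVG(age_days), 2)=25.5
  low: ids {2, 4, 5} → MIN(age_days)=3, ROUND(AVG(age_days), 2)=24.33
  med: ids {6, 9} → MIN(age_days)=8, ROUND(AVG(age_days), 2)=29
  urgent: ids {1, 3} → MIN(age_days)=38, ROUND(AVG(age_days), 2)=42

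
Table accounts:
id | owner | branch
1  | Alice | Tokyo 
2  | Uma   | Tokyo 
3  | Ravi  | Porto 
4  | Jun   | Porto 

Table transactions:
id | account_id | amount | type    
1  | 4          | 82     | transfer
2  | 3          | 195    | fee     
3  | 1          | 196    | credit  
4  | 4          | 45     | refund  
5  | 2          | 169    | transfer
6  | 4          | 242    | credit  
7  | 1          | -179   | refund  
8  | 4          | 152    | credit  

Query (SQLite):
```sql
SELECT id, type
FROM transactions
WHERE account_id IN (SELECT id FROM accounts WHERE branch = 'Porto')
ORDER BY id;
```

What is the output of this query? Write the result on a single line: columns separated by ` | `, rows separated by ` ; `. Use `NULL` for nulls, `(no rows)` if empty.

1 | transfer ; 2 | fee ; 4 | refund ; 6 | credit ; 8 | credit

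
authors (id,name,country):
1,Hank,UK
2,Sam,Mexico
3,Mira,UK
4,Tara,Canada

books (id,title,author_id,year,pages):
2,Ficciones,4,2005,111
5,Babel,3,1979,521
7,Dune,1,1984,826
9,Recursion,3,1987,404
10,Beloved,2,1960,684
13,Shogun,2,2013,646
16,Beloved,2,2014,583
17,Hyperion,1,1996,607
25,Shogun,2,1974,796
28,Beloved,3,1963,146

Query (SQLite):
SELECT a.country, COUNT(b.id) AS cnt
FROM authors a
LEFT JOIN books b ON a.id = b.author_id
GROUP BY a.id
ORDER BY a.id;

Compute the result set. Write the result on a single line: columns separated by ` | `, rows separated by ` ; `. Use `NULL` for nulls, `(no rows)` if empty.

LEFT JOIN keeps every authors row; unmatched ones get NULL for books columns.
Group by authors.id and compute COUNT(b.id). COUNT(col) of an all-NULL group is 0.
  1: ids {7, 17} → COUNT(b.id)=2
  2: ids {10, 13, 16, 25} → COUNT(b.id)=4
  3: ids {5, 9, 28} → COUNT(b.id)=3
  4: ids {2} → COUNT(b.id)=1

UK | 2 ; Mexico | 4 ; UK | 3 ; Canada | 1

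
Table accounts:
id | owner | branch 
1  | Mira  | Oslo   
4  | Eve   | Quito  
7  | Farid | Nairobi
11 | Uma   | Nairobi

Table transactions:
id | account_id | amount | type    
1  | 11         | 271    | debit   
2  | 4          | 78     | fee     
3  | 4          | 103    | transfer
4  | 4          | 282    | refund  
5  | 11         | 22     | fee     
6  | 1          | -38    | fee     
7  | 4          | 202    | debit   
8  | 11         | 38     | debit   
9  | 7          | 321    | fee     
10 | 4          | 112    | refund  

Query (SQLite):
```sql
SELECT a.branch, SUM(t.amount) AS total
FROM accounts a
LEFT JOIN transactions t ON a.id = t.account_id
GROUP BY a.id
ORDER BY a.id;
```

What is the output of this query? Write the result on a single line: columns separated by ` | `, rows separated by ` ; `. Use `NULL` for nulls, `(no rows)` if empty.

Oslo | -38 ; Quito | 777 ; Nairobi | 321 ; Nairobi | 331

LEFT JOIN keeps every accounts row; unmatched ones get NULL for transactions columns.
Group by accounts.id and compute SUM(t.amount). SUM over an all-NULL group is NULL.
  1: ids {6} → SUM(t.amount)=-38
  4: ids {2, 3, 4, 7, 10} → SUM(t.amount)=777
  7: ids {9} → SUM(t.amount)=321
  11: ids {1, 5, 8} → SUM(t.amount)=331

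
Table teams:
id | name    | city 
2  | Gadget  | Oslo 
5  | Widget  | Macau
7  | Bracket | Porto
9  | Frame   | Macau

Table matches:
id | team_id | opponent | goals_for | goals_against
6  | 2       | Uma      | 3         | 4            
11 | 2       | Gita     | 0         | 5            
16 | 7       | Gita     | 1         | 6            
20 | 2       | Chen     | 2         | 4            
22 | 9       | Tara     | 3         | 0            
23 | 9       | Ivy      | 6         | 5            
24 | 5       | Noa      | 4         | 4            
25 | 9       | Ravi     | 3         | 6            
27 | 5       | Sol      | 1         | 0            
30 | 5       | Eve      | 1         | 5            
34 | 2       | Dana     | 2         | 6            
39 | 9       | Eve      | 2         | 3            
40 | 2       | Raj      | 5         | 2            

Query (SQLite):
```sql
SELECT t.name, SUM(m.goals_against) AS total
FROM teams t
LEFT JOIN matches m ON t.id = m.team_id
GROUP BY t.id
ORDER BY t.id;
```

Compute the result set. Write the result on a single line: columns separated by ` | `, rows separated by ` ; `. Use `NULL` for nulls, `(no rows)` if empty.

LEFT JOIN keeps every teams row; unmatched ones get NULL for matches columns.
Group by teams.id and compute SUM(m.goals_against). SUM over an all-NULL group is NULL.
  2: ids {6, 11, 20, 34, 40} → SUM(m.goals_against)=21
  5: ids {24, 27, 30} → SUM(m.goals_against)=9
  7: ids {16} → SUM(m.goals_against)=6
  9: ids {22, 23, 25, 39} → SUM(m.goals_against)=14

Gadget | 21 ; Widget | 9 ; Bracket | 6 ; Frame | 14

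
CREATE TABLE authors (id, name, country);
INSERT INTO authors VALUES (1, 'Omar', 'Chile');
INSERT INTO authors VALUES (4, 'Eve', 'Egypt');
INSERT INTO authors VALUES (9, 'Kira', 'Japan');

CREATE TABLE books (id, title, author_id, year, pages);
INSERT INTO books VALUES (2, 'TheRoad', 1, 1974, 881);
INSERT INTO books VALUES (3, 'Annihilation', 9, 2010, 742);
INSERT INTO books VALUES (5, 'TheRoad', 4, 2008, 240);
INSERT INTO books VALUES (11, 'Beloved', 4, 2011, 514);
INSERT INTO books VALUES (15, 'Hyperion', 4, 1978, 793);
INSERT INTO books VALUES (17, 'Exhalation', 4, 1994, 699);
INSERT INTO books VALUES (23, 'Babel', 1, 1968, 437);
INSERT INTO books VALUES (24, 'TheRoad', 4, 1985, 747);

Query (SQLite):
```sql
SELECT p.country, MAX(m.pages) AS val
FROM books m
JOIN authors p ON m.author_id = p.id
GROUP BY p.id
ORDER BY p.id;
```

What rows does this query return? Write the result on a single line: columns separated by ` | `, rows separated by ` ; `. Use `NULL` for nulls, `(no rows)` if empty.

Join each books row to its authors via author_id.
Group joined rows by authors.id; compute MAX(m.pages) per group.
  1: ids {2, 23} → MAX(m.pages)=881
  4: ids {5, 11, 15, 17, 24} → MAX(m.pages)=793
  9: ids {3} → MAX(m.pages)=742

Chile | 881 ; Egypt | 793 ; Japan | 742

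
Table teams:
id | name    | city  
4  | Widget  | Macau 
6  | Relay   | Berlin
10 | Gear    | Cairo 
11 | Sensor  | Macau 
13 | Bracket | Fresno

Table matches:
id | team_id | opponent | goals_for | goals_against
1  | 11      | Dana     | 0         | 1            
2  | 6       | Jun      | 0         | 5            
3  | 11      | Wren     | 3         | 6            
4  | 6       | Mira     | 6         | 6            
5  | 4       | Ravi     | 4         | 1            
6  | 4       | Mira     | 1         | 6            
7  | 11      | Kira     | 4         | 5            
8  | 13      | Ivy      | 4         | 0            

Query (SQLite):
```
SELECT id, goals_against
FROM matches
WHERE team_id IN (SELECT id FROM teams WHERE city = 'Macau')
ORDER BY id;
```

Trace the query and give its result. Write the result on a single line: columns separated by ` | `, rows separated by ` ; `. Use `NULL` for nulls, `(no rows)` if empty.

1 | 1 ; 3 | 6 ; 5 | 1 ; 6 | 6 ; 7 | 5

Inner query: teams.id where city = 'Macau'.
Outer: keep matches rows whose team_id is in that set.
Inner query → {4, 11}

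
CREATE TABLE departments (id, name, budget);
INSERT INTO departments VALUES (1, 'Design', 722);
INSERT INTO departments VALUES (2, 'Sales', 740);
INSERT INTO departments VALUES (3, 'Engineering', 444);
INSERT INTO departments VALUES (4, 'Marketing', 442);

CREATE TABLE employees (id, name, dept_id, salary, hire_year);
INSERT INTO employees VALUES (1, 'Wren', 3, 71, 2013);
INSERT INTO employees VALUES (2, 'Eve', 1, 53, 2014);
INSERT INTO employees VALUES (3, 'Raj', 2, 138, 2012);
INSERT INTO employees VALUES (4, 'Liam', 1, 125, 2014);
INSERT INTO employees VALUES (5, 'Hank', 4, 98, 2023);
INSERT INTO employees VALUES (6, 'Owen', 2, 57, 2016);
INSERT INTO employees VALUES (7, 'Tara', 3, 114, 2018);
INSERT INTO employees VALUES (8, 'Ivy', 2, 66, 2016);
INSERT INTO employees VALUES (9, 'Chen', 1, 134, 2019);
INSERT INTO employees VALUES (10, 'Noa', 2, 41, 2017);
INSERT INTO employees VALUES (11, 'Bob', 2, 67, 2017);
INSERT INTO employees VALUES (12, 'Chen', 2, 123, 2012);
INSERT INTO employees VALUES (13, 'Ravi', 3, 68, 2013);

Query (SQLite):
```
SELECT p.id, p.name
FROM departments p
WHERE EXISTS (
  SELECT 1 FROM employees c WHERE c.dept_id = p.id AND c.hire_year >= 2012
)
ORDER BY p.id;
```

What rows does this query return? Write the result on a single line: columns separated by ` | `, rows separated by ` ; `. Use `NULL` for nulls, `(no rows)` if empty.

For each departments row, check whether any employees with matching dept_id has hire_year >= 2012.
Keep rows where that is true.

1 | Design ; 2 | Sales ; 3 | Engineering ; 4 | Marketing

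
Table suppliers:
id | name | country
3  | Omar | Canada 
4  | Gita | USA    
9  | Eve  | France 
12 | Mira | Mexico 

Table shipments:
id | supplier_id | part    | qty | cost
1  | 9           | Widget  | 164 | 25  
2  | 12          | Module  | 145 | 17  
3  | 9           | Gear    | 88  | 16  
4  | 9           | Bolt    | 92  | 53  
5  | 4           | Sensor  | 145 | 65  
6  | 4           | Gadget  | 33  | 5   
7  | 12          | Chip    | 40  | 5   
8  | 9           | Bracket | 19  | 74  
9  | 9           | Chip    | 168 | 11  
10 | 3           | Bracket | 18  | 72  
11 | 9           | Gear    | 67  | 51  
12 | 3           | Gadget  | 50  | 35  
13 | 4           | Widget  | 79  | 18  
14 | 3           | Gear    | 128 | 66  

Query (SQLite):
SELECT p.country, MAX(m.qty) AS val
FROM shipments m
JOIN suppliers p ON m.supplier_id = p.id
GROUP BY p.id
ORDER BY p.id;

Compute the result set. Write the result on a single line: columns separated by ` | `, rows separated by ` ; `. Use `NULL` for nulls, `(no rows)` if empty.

Join each shipments row to its suppliers via supplier_id.
Group joined rows by suppliers.id; compute MAX(m.qty) per group.
  3: ids {10, 12, 14} → MAX(m.qty)=128
  4: ids {5, 6, 13} → MAX(m.qty)=145
  9: ids {1, 3, 4, 8, 9, 11} → MAX(m.qty)=168
  12: ids {2, 7} → MAX(m.qty)=145

Canada | 128 ; USA | 145 ; France | 168 ; Mexico | 145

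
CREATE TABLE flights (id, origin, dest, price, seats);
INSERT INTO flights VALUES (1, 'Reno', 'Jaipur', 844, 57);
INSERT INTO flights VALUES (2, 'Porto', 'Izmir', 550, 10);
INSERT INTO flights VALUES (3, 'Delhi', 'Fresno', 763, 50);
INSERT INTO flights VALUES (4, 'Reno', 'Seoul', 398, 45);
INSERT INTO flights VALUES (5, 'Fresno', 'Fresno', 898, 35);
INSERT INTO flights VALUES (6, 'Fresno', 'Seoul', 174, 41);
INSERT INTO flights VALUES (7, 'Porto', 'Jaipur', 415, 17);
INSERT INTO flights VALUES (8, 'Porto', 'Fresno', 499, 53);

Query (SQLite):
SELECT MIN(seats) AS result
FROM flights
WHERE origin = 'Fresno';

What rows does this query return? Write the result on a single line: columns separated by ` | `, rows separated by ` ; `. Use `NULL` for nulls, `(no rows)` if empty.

35

Rows where origin='Fresno' → seats values: [35, 41].
MIN of non-NULL values = 35.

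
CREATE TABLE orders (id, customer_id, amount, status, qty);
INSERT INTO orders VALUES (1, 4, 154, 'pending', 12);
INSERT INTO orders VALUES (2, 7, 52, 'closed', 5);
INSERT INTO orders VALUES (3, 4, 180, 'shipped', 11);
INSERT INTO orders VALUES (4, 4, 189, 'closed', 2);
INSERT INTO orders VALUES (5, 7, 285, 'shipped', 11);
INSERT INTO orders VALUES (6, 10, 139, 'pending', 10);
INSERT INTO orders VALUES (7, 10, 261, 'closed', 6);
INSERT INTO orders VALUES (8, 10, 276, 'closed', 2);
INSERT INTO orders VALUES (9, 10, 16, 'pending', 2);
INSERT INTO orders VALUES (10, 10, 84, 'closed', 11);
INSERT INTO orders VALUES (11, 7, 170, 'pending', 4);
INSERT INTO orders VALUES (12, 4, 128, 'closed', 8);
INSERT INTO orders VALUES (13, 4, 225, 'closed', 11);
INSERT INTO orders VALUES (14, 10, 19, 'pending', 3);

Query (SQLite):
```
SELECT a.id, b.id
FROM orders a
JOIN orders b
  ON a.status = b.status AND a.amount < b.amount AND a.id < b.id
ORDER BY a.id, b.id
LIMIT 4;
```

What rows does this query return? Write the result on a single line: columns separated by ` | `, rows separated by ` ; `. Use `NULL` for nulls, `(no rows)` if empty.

Pairs (a,b) with same status, a.amount < b.amount, a.id < b.id.
status groups: closed:{2,4,7,8,10,12,13} pending:{1,6,9,11,14} shipped:{3,5}
Ordered by (a.id, b.id); first 4.

1 | 11 ; 2 | 4 ; 2 | 7 ; 2 | 8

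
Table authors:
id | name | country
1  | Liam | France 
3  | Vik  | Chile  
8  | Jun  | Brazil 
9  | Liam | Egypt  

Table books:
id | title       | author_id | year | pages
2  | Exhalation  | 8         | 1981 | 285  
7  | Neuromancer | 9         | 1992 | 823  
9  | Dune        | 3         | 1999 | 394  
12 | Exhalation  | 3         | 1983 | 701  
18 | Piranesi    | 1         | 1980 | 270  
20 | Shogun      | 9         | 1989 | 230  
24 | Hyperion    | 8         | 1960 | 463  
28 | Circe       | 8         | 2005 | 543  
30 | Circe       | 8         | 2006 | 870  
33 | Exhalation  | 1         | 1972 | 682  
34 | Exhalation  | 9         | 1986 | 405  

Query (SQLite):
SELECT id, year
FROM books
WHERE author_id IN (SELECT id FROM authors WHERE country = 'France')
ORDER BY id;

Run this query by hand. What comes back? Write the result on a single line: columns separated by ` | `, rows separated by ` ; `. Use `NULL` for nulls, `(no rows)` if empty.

18 | 1980 ; 33 | 1972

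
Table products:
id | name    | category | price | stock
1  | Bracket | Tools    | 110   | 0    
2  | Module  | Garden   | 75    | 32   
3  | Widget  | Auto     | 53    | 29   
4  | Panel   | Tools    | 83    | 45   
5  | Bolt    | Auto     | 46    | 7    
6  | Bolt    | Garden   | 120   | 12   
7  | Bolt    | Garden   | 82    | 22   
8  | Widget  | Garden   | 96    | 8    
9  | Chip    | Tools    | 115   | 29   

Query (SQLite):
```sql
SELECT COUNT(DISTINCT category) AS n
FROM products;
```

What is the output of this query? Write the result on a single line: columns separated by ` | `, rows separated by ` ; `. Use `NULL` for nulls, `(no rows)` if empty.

3

Count distinct non-NULL category values.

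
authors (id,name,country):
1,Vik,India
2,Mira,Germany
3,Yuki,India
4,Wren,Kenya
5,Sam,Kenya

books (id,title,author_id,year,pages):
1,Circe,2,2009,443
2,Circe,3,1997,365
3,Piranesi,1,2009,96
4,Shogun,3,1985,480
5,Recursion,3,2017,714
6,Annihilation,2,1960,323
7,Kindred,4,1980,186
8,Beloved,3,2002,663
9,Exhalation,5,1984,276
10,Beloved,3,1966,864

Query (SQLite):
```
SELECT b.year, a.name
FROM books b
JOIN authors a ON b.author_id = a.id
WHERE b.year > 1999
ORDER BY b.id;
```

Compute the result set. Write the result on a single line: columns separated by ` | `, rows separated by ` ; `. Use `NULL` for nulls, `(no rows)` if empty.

Each books row matches the authors row where author_id = authors.id.
Then keep rows with b.year > 1999.

2009 | Mira ; 2009 | Vik ; 2017 | Yuki ; 2002 | Yuki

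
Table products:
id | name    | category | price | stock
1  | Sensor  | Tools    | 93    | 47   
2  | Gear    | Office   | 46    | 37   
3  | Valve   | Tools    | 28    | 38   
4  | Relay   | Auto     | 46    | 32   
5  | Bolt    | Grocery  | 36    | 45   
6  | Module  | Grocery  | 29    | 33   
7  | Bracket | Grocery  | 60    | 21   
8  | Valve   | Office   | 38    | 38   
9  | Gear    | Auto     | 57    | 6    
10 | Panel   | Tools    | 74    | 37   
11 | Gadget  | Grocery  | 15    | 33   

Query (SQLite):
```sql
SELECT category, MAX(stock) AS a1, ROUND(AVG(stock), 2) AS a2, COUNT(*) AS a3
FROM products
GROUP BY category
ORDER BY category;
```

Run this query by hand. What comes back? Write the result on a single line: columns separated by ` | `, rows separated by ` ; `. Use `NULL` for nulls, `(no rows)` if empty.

Auto | 32 | 19 | 2 ; Grocery | 45 | 33 | 4 ; Office | 38 | 37.5 | 2 ; Tools | 47 | 40.67 | 3

Group products by category.
Per group compute: MAX(stock), ROUND(AVG(stock), 2), COUNT(*).
  Auto: ids {4, 9} → MAX(stock)=32, ROUND(AVG(stock), 2)=19, COUNT(*)=2
  Grocery: ids {5, 6, 7, 11} → MAX(stock)=45, ROUND(AVG(stock), 2)=33, COUNT(*)=4
  Office: ids {2, 8} → MAX(stock)=38, ROUND(AVG(stock), 2)=37.5, COUNT(*)=2
  Tools: ids {1, 3, 10} → MAX(stock)=47, ROUND(AVG(stock), 2)=40.67, COUNT(*)=3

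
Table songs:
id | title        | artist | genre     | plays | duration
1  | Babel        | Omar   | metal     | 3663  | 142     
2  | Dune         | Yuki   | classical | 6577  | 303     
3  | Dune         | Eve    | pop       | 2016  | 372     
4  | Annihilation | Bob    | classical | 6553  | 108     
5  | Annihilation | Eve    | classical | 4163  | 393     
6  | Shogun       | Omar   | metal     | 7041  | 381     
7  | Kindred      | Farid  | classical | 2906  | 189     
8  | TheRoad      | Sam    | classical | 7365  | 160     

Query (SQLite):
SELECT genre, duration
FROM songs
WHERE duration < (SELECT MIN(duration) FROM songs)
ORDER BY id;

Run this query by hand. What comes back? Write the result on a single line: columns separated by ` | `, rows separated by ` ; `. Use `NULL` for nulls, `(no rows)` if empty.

(no rows)

Scalar subquery: MIN(duration) over all songs rows = 108.
Keep rows where duration < that value.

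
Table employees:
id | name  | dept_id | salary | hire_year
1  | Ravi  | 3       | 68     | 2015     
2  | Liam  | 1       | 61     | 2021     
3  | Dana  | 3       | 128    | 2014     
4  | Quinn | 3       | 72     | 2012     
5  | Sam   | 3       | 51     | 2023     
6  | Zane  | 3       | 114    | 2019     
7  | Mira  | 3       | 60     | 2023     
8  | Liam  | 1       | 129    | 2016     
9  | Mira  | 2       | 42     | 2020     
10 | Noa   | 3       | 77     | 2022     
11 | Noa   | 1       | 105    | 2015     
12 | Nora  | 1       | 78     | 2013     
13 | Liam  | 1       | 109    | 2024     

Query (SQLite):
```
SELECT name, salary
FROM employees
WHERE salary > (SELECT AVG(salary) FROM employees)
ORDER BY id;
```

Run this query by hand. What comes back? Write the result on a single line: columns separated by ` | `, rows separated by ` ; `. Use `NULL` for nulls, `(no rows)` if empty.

Dana | 128 ; Zane | 114 ; Liam | 129 ; Noa | 105 ; Liam | 109

Scalar subquery: AVG(salary) over all employees rows = 84.153846 (≈; comparison uses full precision).
Keep rows where salary > that value.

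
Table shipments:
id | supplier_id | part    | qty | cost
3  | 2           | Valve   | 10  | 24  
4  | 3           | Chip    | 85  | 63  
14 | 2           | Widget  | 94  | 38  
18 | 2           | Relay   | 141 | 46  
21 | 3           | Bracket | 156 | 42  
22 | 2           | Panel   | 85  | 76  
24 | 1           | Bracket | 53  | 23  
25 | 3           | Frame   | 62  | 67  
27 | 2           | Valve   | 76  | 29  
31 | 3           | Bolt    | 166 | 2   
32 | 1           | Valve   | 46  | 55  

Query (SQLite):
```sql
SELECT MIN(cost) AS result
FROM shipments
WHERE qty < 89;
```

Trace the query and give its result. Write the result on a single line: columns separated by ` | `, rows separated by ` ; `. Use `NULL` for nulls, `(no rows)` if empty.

23

Rows where qty < 89 → cost values: [24, 63, 76, 23, 67, 29, 55].
MIN of non-NULL values = 23.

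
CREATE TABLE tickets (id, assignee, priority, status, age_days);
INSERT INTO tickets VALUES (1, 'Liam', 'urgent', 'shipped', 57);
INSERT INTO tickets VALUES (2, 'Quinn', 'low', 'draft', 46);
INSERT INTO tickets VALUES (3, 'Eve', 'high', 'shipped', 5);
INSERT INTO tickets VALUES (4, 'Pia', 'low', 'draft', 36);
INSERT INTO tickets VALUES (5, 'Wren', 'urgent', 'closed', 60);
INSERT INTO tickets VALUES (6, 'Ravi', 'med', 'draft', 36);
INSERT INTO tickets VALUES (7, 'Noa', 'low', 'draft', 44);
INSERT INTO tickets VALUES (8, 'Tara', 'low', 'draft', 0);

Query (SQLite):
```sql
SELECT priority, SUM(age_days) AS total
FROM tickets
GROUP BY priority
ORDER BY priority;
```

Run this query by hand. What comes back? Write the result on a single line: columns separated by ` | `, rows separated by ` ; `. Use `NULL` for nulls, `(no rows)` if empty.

high | 5 ; low | 126 ; med | 36 ; urgent | 117

Partition tickets by priority; compute SUM(age_days) within each group.
  high: ids {3} → SUM(age_days)=5
  low: ids {2, 4, 7, 8} → SUM(age_days)=126
  med: ids {6} → SUM(age_days)=36
  urgent: ids {1, 5} → SUM(age_days)=117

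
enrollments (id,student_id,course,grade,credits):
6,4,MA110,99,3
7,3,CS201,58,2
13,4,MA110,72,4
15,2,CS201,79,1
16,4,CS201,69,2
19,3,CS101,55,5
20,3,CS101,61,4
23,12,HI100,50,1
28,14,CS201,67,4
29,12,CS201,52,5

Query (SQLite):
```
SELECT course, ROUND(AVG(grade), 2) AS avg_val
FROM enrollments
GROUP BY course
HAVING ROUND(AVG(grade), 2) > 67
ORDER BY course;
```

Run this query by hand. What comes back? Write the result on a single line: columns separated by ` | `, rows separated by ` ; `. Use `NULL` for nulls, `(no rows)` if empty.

MA110 | 85.5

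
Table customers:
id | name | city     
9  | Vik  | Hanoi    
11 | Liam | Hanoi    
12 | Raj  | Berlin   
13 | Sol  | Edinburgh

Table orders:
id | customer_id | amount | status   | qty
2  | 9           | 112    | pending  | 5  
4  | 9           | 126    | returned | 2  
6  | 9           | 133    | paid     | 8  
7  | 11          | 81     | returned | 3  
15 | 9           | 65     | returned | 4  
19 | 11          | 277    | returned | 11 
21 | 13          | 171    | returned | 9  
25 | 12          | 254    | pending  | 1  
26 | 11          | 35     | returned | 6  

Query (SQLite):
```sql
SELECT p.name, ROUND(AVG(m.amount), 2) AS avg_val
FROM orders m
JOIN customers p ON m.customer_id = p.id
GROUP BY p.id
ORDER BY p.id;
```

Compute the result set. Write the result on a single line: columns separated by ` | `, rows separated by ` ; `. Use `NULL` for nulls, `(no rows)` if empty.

Join each orders row to its customers via customer_id.
Group joined rows by customers.id; compute ROUND(AVG(m.amount), 2) per group.
  9: ids {2, 4, 6, 15} → ROUND(AVG(m.amount), 2)=109
  11: ids {7, 19, 26} → ROUND(AVG(m.amount), 2)=131
  12: ids {25} → ROUND(AVG(m.amount), 2)=254
  13: ids {21} → ROUND(AVG(m.amount), 2)=171

Vik | 109 ; Liam | 131 ; Raj | 254 ; Sol | 171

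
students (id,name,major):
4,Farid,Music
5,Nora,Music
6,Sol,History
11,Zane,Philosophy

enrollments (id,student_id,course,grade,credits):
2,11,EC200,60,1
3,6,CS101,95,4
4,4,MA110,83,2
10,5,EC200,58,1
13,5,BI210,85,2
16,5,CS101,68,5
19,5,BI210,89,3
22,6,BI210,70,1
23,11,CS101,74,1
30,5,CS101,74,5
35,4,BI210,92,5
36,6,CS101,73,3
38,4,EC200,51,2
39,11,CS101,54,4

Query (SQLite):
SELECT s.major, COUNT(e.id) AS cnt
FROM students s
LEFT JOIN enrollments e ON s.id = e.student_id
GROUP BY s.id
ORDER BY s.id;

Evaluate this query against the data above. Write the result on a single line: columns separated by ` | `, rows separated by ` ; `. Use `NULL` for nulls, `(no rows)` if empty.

Music | 3 ; Music | 5 ; History | 3 ; Philosophy | 3

LEFT JOIN keeps every students row; unmatched ones get NULL for enrollments columns.
Group by students.id and compute COUNT(e.id). COUNT(col) of an all-NULL group is 0.
  4: ids {4, 35, 38} → COUNT(e.id)=3
  5: ids {10, 13, 16, 19, 30} → COUNT(e.id)=5
  6: ids {3, 22, 36} → COUNT(e.id)=3
  11: ids {2, 23, 39} → COUNT(e.id)=3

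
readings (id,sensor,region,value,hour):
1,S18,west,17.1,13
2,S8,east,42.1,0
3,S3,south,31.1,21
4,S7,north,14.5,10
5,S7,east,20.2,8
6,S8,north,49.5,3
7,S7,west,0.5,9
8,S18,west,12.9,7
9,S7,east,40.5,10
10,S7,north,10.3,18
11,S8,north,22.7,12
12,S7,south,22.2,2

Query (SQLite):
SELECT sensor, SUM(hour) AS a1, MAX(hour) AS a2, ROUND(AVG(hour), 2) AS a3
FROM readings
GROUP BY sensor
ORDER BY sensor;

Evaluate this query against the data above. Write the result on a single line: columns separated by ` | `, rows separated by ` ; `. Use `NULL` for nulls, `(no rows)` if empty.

Group readings by sensor.
Per group compute: SUM(hour), MAX(hour), ROUND(AVG(hour), 2).
  S18: ids {1, 8} → SUM(hour)=20, MAX(hour)=13, ROUND(AVG(hour), 2)=10
  S3: ids {3} → SUM(hour)=21, MAX(hour)=21, ROUND(AVG(hour), 2)=21
  S7: ids {4, 5, 7, 9, 10, 12} → SUM(hour)=57, MAX(hour)=18, ROUND(AVG(hour), 2)=9.5
  S8: ids {2, 6, 11} → SUM(hour)=15, MAX(hour)=12, ROUND(AVG(hour), 2)=5

S18 | 20 | 13 | 10 ; S3 | 21 | 21 | 21 ; S7 | 57 | 18 | 9.5 ; S8 | 15 | 12 | 5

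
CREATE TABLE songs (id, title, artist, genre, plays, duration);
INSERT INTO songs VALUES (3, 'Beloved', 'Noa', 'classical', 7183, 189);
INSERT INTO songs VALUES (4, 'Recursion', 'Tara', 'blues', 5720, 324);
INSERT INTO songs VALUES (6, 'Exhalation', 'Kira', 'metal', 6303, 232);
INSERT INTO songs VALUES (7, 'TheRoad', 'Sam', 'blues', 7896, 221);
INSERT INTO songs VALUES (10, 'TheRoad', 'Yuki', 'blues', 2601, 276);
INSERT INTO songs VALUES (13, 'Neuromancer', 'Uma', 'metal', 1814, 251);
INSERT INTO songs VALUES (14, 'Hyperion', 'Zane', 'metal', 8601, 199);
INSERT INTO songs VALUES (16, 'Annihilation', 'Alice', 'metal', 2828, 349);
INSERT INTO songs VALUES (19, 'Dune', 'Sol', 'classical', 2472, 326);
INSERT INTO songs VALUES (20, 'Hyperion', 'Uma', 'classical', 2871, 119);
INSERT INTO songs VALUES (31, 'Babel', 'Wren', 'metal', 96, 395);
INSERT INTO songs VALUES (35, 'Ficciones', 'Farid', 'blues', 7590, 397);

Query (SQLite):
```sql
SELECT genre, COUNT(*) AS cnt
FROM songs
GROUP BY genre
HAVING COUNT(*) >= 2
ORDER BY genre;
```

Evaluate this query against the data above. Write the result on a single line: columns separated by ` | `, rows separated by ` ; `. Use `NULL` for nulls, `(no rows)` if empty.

Partition songs by genre; compute COUNT(*) within each group.
HAVING: keep groups with count ≥ 2.
  blues: ids {4, 7, 10, 35} → COUNT(*)=4
  classical: ids {3, 19, 20} → COUNT(*)=3
  metal: ids {6, 13, 14, 16, 31} → COUNT(*)=5

blues | 4 ; classical | 3 ; metal | 5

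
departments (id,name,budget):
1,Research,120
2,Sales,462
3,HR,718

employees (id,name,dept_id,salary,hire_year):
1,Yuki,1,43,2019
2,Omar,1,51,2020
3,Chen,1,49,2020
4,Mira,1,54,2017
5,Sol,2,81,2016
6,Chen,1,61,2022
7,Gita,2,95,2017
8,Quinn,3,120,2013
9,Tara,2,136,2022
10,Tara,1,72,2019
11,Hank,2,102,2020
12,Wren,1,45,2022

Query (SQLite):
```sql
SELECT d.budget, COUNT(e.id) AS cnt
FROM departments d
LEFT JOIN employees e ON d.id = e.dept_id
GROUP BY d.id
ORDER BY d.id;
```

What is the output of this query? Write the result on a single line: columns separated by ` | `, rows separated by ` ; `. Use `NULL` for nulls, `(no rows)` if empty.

120 | 7 ; 462 | 4 ; 718 | 1

LEFT JOIN keeps every departments row; unmatched ones get NULL for employees columns.
Group by departments.id and compute COUNT(e.id). COUNT(col) of an all-NULL group is 0.
  1: ids {1, 2, 3, 4, 6, 10, 12} → COUNT(e.id)=7
  2: ids {5, 7, 9, 11} → COUNT(e.id)=4
  3: ids {8} → COUNT(e.id)=1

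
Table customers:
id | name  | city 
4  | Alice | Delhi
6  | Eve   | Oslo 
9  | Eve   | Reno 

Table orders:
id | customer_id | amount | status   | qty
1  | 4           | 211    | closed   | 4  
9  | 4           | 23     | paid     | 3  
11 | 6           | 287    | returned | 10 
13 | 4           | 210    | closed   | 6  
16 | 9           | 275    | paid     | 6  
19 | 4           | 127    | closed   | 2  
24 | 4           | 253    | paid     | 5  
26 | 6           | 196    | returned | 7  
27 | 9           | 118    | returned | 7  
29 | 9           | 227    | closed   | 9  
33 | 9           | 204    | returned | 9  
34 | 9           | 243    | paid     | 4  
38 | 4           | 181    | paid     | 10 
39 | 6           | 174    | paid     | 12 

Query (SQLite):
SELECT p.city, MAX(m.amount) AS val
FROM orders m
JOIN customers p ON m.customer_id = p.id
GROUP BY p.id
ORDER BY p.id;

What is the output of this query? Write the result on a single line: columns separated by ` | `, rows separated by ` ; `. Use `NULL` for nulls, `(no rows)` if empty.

Join each orders row to its customers via customer_id.
Group joined rows by customers.id; compute MAX(m.amount) per group.
  4: ids {1, 9, 13, 19, 24, 38} → MAX(m.amount)=253
  6: ids {11, 26, 39} → MAX(m.amount)=287
  9: ids {16, 27, 29, 33, 34} → MAX(m.amount)=275

Delhi | 253 ; Oslo | 287 ; Reno | 275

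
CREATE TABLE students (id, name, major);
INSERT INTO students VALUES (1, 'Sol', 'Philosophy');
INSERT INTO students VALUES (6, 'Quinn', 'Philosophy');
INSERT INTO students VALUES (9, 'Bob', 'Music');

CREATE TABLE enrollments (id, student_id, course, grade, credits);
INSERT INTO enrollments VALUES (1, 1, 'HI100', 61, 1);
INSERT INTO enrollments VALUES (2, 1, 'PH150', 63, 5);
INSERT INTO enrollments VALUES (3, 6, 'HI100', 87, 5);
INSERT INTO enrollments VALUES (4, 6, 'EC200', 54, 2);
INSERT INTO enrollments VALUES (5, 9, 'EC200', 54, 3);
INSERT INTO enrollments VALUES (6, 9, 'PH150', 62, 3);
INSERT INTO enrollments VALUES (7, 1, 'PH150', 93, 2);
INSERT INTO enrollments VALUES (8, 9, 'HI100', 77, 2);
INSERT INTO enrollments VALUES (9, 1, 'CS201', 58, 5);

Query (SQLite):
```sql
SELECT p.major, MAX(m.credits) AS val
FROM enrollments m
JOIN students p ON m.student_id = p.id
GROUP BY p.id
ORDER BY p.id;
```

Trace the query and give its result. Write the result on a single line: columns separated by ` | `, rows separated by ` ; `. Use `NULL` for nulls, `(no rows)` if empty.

Philosophy | 5 ; Philosophy | 5 ; Music | 3

Join each enrollments row to its students via student_id.
Group joined rows by students.id; compute MAX(m.credits) per group.
  1: ids {1, 2, 7, 9} → MAX(m.credits)=5
  6: ids {3, 4} → MAX(m.credits)=5
  9: ids {5, 6, 8} → MAX(m.credits)=3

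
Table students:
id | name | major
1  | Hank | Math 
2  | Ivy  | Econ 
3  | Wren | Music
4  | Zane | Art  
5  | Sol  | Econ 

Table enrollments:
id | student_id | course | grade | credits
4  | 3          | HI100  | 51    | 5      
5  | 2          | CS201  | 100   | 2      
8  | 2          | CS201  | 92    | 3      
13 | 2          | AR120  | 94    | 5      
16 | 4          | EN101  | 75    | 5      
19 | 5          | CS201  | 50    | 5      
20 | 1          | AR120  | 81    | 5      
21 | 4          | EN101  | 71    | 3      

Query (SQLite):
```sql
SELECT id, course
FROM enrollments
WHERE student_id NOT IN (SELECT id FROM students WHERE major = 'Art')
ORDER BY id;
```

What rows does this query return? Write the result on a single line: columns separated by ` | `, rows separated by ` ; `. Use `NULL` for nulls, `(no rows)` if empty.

4 | HI100 ; 5 | CS201 ; 8 | CS201 ; 13 | AR120 ; 19 | CS201 ; 20 | AR120

Inner query: students.id where major = 'Art'.
Outer: keep enrollments rows whose student_id is not in that set.
Inner query → {4}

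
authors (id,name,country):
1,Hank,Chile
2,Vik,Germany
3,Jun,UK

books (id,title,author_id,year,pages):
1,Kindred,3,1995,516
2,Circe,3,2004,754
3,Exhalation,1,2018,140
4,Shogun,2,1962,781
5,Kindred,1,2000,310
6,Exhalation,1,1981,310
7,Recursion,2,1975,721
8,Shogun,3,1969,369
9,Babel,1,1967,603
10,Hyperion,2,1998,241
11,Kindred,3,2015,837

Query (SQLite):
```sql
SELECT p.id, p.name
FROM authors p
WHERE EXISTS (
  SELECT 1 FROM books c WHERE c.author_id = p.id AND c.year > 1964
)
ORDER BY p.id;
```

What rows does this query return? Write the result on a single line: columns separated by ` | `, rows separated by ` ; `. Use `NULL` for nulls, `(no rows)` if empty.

1 | Hank ; 2 | Vik ; 3 | Jun

For each authors row, check whether any books with matching author_id has year > 1964.
Keep rows where that is true.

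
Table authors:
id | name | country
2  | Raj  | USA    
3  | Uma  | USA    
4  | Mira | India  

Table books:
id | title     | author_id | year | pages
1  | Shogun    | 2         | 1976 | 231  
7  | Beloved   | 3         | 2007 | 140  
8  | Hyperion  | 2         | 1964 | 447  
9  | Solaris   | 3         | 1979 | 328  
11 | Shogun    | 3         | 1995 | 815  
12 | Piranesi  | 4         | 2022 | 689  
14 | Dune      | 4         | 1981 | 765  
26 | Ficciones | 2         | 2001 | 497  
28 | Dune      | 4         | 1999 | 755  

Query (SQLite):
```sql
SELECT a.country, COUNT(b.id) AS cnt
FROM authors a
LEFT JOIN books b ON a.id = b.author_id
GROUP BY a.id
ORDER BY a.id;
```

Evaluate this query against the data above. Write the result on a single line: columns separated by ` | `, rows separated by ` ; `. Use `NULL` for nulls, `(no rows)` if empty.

LEFT JOIN keeps every authors row; unmatched ones get NULL for books columns.
Group by authors.id and compute COUNT(b.id). COUNT(col) of an all-NULL group is 0.
  2: ids {1, 8, 26} → COUNT(b.id)=3
  3: ids {7, 9, 11} → COUNT(b.id)=3
  4: ids {12, 14, 28} → COUNT(b.id)=3

USA | 3 ; USA | 3 ; India | 3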